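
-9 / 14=-0.64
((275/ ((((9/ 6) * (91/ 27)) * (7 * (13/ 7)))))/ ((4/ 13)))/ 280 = 495/ 10192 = 0.05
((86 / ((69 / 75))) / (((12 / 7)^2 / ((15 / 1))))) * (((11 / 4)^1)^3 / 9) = 350552125 / 317952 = 1102.53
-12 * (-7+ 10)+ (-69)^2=4725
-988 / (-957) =988 / 957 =1.03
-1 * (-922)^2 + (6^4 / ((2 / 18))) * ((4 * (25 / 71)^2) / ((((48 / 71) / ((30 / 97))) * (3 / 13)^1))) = -5775553508 / 6887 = -838616.74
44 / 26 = 22 / 13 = 1.69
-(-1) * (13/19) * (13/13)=13/19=0.68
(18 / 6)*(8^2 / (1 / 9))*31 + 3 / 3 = 53569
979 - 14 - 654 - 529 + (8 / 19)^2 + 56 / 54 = -2113010 / 9747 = -216.79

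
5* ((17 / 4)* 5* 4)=425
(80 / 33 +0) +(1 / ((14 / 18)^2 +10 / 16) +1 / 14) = 1218317 / 368214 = 3.31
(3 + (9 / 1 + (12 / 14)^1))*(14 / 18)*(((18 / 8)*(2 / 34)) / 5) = 9 / 34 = 0.26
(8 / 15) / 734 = 4 / 5505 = 0.00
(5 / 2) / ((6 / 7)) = 35 / 12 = 2.92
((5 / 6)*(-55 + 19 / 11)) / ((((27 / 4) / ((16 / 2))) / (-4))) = 187520 / 891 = 210.46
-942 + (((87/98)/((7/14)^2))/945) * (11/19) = -276254992/293265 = -942.00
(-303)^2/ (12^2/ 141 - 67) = -1391.49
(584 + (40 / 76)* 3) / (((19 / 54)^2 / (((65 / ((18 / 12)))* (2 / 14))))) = 1405881360 / 48013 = 29281.26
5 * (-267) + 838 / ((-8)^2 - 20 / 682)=-14417966 / 10907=-1321.90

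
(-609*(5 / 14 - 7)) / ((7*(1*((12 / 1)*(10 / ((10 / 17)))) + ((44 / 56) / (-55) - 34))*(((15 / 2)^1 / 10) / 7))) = 377580 / 11899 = 31.73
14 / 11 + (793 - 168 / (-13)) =115429 / 143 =807.20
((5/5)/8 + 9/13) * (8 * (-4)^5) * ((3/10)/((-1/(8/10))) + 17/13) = -6040576/845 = -7148.61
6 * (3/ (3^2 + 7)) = 9/ 8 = 1.12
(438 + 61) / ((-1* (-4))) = 499 / 4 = 124.75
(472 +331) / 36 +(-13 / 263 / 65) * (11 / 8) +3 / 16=4259087 / 189360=22.49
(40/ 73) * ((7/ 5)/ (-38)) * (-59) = 1652/ 1387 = 1.19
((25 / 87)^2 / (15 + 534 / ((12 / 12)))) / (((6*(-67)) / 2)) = -625 / 835231581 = -0.00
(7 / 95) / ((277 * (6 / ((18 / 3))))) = 7 / 26315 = 0.00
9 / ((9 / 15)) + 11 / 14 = 221 / 14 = 15.79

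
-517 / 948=-0.55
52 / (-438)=-26 / 219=-0.12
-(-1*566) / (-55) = -566 / 55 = -10.29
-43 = -43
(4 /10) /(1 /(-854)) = -1708 /5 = -341.60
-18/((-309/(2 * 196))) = 2352/103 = 22.83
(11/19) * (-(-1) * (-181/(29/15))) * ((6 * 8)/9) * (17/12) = -676940/1653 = -409.52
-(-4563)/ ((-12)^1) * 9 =-13689/ 4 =-3422.25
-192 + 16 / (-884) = -42436 / 221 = -192.02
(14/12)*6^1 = 7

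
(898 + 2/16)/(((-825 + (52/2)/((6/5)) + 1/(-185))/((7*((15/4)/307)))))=-418705875/4380059872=-0.10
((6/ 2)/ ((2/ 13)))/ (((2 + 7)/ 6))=13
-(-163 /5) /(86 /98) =7987 /215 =37.15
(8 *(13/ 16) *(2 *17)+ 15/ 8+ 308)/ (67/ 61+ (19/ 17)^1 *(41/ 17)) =74870363/ 535056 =139.93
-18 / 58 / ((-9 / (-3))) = -3 / 29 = -0.10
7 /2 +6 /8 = 17 /4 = 4.25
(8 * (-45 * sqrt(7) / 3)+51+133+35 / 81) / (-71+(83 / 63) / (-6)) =-209146 / 80763+45360 * sqrt(7) / 26921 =1.87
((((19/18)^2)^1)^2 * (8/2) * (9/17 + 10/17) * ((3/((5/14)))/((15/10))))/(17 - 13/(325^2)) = 4023660875/2200848084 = 1.83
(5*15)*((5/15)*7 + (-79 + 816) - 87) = 48925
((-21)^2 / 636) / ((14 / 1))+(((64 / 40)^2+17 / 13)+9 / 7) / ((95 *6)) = 5367121 / 91637000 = 0.06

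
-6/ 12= -1/ 2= -0.50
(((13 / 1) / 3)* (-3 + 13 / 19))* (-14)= 8008 / 57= 140.49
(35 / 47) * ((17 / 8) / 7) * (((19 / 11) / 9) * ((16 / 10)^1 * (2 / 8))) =323 / 18612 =0.02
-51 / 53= -0.96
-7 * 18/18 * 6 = -42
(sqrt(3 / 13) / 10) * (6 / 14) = 3 * sqrt(39) / 910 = 0.02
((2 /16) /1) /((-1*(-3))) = 1 /24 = 0.04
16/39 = 0.41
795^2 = 632025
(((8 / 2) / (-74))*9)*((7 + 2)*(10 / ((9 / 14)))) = -2520 / 37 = -68.11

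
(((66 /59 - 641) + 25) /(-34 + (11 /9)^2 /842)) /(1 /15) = 37113482340 /136806073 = 271.29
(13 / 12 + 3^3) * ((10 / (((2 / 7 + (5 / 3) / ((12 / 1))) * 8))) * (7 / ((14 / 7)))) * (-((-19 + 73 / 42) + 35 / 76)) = 316282925 / 65056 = 4861.70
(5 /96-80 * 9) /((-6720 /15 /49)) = 483805 /6144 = 78.74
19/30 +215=6469/30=215.63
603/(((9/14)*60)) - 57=-1241/30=-41.37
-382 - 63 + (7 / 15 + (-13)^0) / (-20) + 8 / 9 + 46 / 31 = -442.70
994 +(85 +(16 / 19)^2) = 1079.71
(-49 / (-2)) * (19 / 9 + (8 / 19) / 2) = 56.88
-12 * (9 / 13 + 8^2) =-10092 / 13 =-776.31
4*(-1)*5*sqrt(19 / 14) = -10*sqrt(266) / 7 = -23.30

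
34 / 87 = 0.39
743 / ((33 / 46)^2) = 1572188 / 1089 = 1443.70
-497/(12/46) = -11431/6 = -1905.17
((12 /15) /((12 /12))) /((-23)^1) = -4 /115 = -0.03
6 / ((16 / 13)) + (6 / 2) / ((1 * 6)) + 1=51 / 8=6.38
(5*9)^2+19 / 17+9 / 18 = 68905 / 34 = 2026.62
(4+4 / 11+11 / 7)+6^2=3229 / 77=41.94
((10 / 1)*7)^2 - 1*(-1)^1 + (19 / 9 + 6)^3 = 3961846 / 729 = 5434.63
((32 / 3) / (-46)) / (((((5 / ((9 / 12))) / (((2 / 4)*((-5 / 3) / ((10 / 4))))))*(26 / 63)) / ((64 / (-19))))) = -2688 / 28405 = -0.09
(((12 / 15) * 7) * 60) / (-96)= -7 / 2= -3.50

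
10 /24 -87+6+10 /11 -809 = -117305 /132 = -888.67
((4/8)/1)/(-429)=-1/858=-0.00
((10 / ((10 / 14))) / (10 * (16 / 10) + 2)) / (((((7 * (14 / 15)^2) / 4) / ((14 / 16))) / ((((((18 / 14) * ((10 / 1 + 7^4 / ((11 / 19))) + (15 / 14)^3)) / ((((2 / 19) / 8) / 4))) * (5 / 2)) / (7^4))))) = 2682936583875 / 3551117416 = 755.52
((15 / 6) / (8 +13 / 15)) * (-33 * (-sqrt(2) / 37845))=55 * sqrt(2) / 223706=0.00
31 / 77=0.40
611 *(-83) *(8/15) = -405704/15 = -27046.93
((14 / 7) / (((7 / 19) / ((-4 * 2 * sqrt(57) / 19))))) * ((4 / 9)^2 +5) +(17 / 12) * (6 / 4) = 17 / 8 - 6736 * sqrt(57) / 567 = -87.57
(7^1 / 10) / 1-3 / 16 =0.51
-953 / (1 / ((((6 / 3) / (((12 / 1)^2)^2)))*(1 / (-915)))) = 953 / 9486720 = 0.00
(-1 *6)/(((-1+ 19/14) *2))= -42/5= -8.40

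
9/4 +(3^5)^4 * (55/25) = 153418513689/20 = 7670925684.45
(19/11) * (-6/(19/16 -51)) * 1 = 0.21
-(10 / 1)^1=-10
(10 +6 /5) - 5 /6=10.37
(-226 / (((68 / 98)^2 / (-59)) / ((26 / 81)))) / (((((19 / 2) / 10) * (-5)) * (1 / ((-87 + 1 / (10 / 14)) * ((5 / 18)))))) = 178131092776 / 4002939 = 44500.08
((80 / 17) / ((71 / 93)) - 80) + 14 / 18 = -793631 / 10863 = -73.06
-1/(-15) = 1/15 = 0.07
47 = 47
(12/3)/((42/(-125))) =-250/21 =-11.90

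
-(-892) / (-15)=-892 / 15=-59.47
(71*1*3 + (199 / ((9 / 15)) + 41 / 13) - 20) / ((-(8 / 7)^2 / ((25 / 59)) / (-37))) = 933015125 / 147264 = 6335.66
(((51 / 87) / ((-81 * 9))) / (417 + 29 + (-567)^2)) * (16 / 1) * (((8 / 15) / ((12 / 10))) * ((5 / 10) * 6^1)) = -1088 / 20418083505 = -0.00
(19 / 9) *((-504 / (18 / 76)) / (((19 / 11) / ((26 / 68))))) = -152152 / 153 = -994.46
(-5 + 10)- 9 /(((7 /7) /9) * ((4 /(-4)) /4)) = 329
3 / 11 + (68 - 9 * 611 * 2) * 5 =-601147 / 11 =-54649.73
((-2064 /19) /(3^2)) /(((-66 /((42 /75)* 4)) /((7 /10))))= 67424 /235125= 0.29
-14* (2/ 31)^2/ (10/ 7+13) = -392/ 97061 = -0.00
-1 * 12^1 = -12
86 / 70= 43 / 35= 1.23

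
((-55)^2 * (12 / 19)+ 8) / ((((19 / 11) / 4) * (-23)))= -1603888 / 8303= -193.17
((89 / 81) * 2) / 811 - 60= -3941282 / 65691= -60.00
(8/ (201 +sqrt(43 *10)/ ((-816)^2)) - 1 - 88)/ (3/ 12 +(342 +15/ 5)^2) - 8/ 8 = -4267232646824581491345/ 4264045673038432736653 - 10653696 *sqrt(430)/ 4264045673038432736653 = -1.00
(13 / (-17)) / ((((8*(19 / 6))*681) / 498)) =-3237 / 146642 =-0.02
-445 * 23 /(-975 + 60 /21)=14329 /1361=10.53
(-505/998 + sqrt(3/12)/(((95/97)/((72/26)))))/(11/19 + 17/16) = 8950664/16185065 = 0.55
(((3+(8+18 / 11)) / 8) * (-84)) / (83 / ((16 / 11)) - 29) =-4.73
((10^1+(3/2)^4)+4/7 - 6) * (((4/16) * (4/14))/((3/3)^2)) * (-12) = -3237/392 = -8.26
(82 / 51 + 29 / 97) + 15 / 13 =196834 / 64311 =3.06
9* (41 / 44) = 369 / 44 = 8.39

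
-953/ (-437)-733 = -319368/ 437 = -730.82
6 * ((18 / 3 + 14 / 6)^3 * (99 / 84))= 171875 / 42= 4092.26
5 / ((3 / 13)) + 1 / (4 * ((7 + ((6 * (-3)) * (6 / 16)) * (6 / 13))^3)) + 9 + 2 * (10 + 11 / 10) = 817094603 / 15454515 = 52.87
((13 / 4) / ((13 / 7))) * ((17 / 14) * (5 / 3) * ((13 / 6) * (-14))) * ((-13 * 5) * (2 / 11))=502775 / 396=1269.63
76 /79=0.96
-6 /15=-2 /5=-0.40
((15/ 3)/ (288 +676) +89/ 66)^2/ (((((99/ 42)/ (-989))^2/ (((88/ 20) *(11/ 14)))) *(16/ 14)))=975826.86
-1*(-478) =478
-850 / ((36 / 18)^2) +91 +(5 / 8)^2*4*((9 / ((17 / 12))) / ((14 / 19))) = -102843 / 952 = -108.03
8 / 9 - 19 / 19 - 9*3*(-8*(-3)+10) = -918.11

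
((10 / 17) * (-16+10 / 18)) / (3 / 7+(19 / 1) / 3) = -4865 / 3621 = -1.34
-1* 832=-832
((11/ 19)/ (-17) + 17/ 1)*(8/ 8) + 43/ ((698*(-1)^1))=3811151/ 225454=16.90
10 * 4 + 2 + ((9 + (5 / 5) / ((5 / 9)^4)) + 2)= 39686 / 625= 63.50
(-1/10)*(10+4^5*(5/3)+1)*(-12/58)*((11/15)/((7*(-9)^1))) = -56683/137025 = -0.41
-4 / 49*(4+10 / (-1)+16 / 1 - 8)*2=-16 / 49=-0.33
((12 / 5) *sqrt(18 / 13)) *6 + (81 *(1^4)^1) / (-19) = -81 / 19 + 216 *sqrt(26) / 65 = 12.68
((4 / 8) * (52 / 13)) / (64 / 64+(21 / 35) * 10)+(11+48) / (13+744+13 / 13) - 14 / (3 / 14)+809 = 11843473 / 15918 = 744.03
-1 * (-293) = 293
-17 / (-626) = 17 / 626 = 0.03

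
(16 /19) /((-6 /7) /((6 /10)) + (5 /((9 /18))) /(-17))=-119 /285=-0.42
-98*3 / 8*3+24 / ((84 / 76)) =-2479 / 28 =-88.54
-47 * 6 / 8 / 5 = -141 / 20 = -7.05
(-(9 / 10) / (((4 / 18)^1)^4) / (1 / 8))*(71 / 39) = -1397493 / 260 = -5374.97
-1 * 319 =-319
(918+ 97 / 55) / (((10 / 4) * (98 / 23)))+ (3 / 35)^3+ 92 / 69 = 124054996 / 1414875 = 87.68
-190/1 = -190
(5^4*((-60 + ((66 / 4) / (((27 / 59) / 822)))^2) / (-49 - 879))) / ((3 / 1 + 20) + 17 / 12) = -4940950643125 / 203928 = -24228897.67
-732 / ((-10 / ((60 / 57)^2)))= 29280 / 361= 81.11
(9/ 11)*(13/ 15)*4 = 156/ 55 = 2.84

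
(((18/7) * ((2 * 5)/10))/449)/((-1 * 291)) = -6/304871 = -0.00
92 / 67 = 1.37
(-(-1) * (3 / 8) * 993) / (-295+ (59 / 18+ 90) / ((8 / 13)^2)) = -7.65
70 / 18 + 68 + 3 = 674 / 9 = 74.89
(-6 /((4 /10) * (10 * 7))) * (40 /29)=-0.30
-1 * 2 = -2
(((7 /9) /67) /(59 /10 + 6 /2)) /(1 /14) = 980 /53667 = 0.02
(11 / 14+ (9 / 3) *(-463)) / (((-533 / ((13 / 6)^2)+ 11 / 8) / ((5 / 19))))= 3.26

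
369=369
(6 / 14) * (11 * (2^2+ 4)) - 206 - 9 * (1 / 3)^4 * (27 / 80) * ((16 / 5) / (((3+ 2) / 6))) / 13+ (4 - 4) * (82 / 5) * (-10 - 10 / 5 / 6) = -1914376 / 11375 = -168.30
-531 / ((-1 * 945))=59 / 105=0.56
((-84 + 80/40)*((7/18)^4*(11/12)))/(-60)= 1082851/37791360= 0.03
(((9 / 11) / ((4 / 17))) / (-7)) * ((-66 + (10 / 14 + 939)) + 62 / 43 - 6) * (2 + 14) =-160108992 / 23177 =-6908.10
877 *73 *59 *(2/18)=3777239/9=419693.22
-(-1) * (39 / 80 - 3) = -201 / 80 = -2.51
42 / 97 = 0.43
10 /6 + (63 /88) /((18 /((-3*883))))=-54749 /528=-103.69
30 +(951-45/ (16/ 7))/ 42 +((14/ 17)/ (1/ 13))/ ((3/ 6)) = 73.59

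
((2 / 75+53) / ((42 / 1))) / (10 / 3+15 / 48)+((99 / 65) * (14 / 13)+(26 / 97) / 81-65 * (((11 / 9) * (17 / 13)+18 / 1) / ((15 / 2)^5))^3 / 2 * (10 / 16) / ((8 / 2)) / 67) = 1367427833722079095253733748 / 687204076533698067626953125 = 1.99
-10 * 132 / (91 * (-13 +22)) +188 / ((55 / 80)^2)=13085704 / 33033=396.14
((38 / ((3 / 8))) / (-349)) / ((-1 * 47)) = 304 / 49209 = 0.01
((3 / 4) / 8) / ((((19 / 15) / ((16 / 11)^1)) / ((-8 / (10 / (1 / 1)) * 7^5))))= -302526 / 209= -1447.49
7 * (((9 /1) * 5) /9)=35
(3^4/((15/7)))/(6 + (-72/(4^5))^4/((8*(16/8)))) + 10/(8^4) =554368608818579/87960952616960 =6.30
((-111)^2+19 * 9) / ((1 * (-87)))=-4164 / 29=-143.59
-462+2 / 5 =-2308 / 5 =-461.60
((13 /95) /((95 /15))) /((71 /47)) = 1833 /128155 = 0.01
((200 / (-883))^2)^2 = 0.00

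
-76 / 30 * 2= -76 / 15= -5.07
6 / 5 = 1.20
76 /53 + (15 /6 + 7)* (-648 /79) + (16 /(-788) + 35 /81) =-5082939871 /66811959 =-76.08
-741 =-741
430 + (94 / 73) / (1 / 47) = 35808 / 73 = 490.52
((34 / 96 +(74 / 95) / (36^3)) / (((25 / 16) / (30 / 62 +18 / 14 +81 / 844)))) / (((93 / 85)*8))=1519734056269 / 31456108555200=0.05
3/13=0.23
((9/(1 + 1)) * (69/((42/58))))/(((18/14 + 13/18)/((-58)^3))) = -458318088/11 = -41665280.73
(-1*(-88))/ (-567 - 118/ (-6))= -0.16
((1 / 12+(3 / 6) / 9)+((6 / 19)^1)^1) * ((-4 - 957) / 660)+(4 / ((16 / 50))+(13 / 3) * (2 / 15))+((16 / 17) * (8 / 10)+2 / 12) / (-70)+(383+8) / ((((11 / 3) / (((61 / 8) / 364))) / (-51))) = -64454589551 / 634888800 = -101.52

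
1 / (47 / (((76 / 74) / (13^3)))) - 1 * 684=-684.00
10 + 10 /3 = 40 /3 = 13.33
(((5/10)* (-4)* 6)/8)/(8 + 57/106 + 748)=-53/26731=-0.00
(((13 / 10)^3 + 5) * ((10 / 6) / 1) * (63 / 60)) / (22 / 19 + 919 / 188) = 14996149 / 7199000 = 2.08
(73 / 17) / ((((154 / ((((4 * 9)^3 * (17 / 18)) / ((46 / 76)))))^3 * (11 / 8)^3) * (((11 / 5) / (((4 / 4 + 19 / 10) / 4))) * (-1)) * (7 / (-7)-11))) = 389747396831057805312 / 81325440478051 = 4792441.26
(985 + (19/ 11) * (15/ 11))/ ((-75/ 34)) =-812396/ 1815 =-447.60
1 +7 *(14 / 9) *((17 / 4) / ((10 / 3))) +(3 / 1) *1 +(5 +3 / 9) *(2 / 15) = 3347 / 180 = 18.59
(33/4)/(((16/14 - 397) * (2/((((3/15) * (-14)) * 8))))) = 3234/13855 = 0.23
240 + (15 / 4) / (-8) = 7665 / 32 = 239.53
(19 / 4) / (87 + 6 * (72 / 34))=323 / 6780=0.05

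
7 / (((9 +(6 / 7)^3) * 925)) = 2401 / 3055275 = 0.00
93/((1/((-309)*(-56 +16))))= 1149480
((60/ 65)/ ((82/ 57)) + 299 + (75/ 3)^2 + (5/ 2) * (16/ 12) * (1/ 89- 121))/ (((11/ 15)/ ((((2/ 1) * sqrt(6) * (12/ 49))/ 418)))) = 635942040 * sqrt(6)/ 763403641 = 2.04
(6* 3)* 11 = 198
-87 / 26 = -3.35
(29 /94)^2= 841 /8836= 0.10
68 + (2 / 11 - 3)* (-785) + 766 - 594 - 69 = 26216 / 11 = 2383.27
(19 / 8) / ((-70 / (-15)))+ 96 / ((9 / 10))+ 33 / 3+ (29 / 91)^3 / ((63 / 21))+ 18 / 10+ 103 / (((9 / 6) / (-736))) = -9118573276733 / 180857040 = -50418.68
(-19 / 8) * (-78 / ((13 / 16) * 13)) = 17.54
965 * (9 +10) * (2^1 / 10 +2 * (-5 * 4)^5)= -117343996333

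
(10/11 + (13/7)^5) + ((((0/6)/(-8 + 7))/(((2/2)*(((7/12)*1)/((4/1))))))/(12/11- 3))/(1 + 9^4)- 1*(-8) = 5731309/184877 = 31.00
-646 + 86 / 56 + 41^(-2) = -30333617 / 47068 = -644.46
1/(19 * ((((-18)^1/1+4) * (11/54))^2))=729/112651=0.01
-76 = -76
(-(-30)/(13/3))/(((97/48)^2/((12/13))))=2488320/1590121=1.56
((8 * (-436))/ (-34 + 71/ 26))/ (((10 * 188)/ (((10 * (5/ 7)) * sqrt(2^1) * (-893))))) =-2153840 * sqrt(2)/ 5691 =-535.23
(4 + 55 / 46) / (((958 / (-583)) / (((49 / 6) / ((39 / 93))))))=-211652903 / 3437304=-61.58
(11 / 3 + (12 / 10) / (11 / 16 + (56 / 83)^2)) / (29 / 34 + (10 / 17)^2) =572319994 / 145478025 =3.93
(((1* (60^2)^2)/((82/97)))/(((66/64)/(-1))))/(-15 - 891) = 1117440000/68101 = 16408.57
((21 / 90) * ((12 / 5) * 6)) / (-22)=-42 / 275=-0.15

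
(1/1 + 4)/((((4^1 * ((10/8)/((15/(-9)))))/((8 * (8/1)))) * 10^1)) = -10.67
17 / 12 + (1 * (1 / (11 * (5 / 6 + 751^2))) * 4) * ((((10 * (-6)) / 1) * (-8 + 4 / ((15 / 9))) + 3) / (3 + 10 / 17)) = 341620117 / 241133244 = 1.42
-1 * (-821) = 821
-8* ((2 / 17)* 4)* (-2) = 128 / 17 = 7.53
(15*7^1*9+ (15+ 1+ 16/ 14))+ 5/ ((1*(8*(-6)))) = 323245/ 336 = 962.04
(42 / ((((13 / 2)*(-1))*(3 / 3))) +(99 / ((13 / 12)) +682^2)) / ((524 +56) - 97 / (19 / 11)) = 114906604 / 129389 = 888.07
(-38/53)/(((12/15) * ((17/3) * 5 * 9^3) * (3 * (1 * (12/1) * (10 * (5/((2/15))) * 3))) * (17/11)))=-209/301484511000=-0.00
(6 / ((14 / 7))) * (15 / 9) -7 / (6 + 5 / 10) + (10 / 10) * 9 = 168 / 13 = 12.92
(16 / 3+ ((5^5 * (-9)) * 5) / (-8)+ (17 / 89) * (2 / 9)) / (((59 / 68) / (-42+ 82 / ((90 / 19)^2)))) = -5041890589001 / 6488100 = -777098.16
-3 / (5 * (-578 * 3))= 1 / 2890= 0.00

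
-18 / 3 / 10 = -3 / 5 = -0.60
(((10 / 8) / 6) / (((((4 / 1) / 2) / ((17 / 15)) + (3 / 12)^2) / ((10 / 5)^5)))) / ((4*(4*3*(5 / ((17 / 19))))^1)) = 1156 / 84987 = 0.01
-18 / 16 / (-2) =9 / 16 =0.56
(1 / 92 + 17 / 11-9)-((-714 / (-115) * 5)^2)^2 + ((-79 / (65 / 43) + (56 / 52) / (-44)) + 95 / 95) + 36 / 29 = -21556773600840157 / 23210012540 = -928770.44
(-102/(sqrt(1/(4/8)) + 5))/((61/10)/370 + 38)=-629000/1078401 + 125800* sqrt(2)/1078401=-0.42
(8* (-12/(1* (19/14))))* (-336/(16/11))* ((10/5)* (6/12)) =310464/19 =16340.21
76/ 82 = 38/ 41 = 0.93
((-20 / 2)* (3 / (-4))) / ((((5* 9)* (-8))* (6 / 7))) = -0.02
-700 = -700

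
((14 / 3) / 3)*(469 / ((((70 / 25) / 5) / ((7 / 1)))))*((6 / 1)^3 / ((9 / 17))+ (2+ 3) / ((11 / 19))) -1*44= 3799448.17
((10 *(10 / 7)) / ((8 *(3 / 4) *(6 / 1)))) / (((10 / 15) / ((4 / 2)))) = 25 / 21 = 1.19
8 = 8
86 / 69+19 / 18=953 / 414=2.30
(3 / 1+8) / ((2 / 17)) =187 / 2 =93.50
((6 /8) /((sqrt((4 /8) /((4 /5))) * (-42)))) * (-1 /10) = sqrt(10) /1400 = 0.00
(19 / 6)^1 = 19 / 6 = 3.17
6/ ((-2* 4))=-3/ 4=-0.75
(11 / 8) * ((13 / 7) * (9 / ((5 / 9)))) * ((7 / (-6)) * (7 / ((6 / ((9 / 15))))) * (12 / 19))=-81081 / 3800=-21.34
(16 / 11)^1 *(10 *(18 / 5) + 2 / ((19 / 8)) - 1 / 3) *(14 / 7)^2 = 133184 / 627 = 212.41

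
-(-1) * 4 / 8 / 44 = 1 / 88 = 0.01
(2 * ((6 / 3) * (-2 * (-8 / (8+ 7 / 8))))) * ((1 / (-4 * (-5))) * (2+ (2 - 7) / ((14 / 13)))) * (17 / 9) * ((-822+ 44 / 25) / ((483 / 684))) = 62737204736 / 30006375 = 2090.80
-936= -936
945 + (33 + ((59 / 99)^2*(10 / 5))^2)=93994759222 / 96059601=978.50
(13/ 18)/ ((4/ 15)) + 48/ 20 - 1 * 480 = -56987/ 120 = -474.89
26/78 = 1/3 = 0.33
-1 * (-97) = 97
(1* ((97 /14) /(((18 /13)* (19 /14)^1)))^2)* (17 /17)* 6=1590121 /19494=81.57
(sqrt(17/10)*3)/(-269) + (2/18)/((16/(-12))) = -1/12 -3*sqrt(170)/2690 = -0.10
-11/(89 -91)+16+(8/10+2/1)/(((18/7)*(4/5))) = 823/36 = 22.86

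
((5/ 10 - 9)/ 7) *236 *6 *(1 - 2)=12036/ 7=1719.43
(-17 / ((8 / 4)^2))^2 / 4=289 / 64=4.52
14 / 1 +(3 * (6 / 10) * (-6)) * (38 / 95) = 242 / 25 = 9.68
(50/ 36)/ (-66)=-25/ 1188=-0.02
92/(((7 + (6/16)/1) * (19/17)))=12512/1121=11.16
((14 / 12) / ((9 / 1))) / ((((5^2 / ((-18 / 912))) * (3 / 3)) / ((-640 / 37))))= 56 / 31635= 0.00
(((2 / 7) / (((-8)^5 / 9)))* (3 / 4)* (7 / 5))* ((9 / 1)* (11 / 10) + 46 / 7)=-31131 / 22937600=-0.00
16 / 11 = 1.45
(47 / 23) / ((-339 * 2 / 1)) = -47 / 15594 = -0.00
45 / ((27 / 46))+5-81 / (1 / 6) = -1213 / 3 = -404.33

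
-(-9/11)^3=729/1331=0.55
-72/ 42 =-12/ 7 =-1.71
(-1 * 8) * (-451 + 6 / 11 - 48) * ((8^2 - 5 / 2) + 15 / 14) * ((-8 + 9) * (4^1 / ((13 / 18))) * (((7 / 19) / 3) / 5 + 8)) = 1054531967616 / 95095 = 11089247.25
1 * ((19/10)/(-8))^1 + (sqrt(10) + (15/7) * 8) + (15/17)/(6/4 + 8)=sqrt(10) + 3074641/180880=20.16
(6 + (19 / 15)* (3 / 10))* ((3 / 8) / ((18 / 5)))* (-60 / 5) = -319 / 40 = -7.98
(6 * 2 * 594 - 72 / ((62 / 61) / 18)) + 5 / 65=2358751 / 403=5852.98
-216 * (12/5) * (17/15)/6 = -2448/25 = -97.92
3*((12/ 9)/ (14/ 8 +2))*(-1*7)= -112/ 15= -7.47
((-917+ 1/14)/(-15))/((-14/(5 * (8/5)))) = -8558/245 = -34.93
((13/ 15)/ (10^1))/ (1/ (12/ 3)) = 0.35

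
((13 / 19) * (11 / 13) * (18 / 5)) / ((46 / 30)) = 594 / 437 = 1.36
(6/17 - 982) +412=-9684/17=-569.65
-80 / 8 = -10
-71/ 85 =-0.84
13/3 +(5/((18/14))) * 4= 179/9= 19.89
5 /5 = 1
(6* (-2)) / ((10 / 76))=-456 / 5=-91.20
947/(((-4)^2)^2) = 947/256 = 3.70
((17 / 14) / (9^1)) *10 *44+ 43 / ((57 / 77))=140591 / 1197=117.45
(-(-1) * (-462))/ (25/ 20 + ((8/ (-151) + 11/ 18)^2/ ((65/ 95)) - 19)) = 72028359/ 2696342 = 26.71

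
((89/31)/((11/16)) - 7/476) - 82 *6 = -11312005/23188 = -487.84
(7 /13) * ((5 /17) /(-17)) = -35 /3757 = -0.01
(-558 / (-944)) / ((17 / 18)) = 2511 / 4012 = 0.63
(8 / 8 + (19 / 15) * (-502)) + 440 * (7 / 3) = 1959 / 5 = 391.80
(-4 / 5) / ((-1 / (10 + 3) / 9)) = 468 / 5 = 93.60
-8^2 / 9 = -64 / 9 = -7.11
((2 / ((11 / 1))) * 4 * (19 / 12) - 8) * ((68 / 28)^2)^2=-18875746 / 79233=-238.23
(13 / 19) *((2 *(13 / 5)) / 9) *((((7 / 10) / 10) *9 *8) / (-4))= -1183 / 2375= -0.50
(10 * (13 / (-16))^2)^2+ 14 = 943401 / 16384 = 57.58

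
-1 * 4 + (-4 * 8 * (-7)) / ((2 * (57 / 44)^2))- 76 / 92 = 4626497 / 74727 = 61.91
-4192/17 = -246.59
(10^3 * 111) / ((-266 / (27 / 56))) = -374625 / 1862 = -201.19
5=5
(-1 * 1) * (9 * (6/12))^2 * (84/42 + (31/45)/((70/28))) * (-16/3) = 6144/25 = 245.76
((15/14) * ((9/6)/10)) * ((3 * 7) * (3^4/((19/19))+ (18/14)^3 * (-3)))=172773/686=251.86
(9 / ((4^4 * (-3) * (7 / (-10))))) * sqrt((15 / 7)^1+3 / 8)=15 * sqrt(1974) / 25088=0.03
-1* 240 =-240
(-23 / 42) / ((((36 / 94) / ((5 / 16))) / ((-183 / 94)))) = 7015 / 8064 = 0.87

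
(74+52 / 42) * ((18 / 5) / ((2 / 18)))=17064 / 7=2437.71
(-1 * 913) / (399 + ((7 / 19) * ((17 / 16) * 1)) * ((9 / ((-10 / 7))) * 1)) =-2775520 / 1205463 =-2.30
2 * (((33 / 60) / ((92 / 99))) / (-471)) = -363 / 144440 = -0.00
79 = 79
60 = 60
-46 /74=-23 /37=-0.62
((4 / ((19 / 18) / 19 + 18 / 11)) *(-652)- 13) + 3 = -519734 / 335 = -1551.44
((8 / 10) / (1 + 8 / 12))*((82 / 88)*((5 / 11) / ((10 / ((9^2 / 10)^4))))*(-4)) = -5294746683 / 15125000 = -350.07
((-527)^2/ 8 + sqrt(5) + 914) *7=7 *sqrt(5) + 1995287/ 8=249426.53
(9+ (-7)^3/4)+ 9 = -271/4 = -67.75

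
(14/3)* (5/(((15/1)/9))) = 14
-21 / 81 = -7 / 27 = -0.26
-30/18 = -5/3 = -1.67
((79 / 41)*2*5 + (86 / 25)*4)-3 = 30779 / 1025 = 30.03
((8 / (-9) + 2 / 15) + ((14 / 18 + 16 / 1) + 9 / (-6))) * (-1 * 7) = -9149 / 90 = -101.66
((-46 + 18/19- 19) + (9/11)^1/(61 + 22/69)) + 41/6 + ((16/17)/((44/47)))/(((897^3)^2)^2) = -466679567230126826074254612820837595263447487/8157884364117099804810368652323618825211726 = -57.21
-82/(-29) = 82/29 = 2.83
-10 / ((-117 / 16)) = 160 / 117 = 1.37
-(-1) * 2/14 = 1/7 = 0.14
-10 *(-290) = 2900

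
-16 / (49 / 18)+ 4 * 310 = 60472 / 49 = 1234.12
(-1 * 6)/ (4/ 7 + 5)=-14/ 13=-1.08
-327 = -327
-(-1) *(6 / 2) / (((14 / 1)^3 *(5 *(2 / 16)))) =3 / 1715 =0.00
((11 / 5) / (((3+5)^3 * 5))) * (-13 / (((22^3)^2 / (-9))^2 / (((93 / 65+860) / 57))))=-79569 / 74792742580649984000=-0.00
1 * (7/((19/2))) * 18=252/19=13.26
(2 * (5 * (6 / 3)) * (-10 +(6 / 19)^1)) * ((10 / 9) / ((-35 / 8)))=58880 / 1197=49.19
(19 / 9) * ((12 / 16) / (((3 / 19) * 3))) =361 / 108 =3.34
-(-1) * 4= 4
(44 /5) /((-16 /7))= -77 /20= -3.85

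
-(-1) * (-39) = -39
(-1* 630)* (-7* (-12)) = -52920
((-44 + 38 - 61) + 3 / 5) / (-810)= 166 / 2025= 0.08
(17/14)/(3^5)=17/3402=0.00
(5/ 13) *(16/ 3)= 80/ 39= 2.05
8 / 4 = 2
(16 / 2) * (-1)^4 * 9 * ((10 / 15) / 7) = 48 / 7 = 6.86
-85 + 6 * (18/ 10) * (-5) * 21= -1219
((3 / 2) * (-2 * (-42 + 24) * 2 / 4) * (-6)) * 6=-972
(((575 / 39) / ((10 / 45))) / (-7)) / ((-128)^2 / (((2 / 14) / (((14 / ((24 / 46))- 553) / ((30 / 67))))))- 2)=77625 / 1103770460156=0.00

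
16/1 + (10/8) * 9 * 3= 199/4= 49.75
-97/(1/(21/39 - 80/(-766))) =-310497/4979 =-62.36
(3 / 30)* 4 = 2 / 5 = 0.40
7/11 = 0.64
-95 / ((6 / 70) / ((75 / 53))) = -83125 / 53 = -1568.40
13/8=1.62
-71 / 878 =-0.08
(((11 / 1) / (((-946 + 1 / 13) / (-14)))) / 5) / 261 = 2002 / 16047585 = 0.00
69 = 69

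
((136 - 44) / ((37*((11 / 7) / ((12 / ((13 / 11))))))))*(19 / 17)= 146832 / 8177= 17.96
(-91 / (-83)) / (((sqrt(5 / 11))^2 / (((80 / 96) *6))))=1001 / 83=12.06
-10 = -10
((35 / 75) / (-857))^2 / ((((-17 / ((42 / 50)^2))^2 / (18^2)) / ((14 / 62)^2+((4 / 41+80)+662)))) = 0.00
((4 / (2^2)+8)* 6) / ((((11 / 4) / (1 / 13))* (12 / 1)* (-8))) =-9 / 572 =-0.02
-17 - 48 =-65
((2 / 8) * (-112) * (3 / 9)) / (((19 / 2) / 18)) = -336 / 19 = -17.68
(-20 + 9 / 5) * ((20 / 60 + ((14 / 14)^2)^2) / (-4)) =91 / 15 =6.07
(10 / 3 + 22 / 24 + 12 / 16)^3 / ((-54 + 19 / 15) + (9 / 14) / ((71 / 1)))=-1863750 / 786119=-2.37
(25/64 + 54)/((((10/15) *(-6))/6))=-10443/128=-81.59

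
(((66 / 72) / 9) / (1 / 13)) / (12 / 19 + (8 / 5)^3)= 0.28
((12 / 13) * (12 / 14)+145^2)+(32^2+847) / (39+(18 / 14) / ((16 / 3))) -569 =8200660592 / 399945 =20504.47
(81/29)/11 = 81/319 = 0.25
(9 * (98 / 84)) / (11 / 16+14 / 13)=2184 / 367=5.95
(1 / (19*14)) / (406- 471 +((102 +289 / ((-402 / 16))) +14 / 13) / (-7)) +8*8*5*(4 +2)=104201396427 / 54271562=1920.00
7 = 7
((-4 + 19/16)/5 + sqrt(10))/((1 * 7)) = -9/112 + sqrt(10)/7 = 0.37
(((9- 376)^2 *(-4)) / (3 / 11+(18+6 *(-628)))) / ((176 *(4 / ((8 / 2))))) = 134689 / 164988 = 0.82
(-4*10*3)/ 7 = -120/ 7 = -17.14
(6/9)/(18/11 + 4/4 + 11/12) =88/469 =0.19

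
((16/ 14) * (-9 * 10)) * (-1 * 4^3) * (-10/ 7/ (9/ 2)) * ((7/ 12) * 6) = -7314.29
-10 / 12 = -0.83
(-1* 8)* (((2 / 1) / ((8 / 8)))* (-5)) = 80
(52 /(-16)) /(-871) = 1 /268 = 0.00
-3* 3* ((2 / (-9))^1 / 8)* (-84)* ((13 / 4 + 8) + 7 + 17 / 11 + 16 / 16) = -436.70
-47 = -47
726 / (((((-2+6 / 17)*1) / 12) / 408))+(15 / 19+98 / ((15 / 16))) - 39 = -2158020.53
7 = 7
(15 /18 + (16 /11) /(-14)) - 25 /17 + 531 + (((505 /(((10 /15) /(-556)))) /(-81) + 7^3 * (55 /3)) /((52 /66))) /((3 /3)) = 15111.13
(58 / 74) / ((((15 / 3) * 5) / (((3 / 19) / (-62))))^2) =261 / 32090192500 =0.00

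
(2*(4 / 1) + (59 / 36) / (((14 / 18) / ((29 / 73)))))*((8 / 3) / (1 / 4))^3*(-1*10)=-54804480 / 511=-107249.47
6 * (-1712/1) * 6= -61632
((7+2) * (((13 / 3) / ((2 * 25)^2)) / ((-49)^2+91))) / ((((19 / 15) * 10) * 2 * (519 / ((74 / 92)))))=1443 / 3767953840000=0.00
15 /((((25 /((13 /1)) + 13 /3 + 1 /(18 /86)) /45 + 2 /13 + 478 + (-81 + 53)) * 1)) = 78975 /2371351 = 0.03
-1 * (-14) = 14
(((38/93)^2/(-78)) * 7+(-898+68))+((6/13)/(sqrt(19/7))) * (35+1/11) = -279973184/337311+2316 * sqrt(133)/2717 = -820.18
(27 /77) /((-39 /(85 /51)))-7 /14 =-1031 /2002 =-0.51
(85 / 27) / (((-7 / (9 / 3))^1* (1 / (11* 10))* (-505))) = 1870 / 6363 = 0.29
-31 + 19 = -12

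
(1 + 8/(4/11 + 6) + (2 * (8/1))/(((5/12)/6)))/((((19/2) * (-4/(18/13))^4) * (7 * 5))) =53426223/5318058200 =0.01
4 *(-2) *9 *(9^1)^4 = -472392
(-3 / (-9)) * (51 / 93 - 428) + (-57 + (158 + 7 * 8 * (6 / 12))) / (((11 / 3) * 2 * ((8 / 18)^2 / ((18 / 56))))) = -34788139 / 305536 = -113.86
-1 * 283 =-283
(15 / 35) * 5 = 15 / 7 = 2.14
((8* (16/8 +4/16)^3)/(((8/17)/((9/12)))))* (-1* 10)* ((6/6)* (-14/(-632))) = -1301265/40448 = -32.17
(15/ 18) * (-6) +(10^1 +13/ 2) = 23/ 2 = 11.50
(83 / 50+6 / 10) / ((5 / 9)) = 1017 / 250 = 4.07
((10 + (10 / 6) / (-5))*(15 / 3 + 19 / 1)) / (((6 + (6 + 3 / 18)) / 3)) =4176 / 73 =57.21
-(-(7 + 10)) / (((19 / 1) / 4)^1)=68 / 19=3.58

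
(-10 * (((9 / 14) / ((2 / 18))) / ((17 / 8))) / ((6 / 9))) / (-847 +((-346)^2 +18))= -1620 / 4715851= -0.00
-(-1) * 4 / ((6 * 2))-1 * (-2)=7 / 3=2.33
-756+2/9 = -6802/9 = -755.78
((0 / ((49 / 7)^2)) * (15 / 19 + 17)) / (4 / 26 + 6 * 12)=0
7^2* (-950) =-46550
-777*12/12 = -777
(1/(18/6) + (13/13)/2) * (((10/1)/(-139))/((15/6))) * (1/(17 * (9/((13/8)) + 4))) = -65/439518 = -0.00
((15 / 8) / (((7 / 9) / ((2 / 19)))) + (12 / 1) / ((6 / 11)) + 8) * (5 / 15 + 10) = 166315 / 532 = 312.62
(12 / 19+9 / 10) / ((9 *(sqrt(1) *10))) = 97 / 5700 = 0.02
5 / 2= 2.50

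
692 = 692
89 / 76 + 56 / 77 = 1587 / 836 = 1.90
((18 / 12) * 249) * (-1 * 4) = -1494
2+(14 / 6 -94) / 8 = -227 / 24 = -9.46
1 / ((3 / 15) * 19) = 5 / 19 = 0.26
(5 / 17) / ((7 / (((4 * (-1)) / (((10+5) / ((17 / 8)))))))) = -1 / 42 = -0.02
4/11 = 0.36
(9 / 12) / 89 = 3 / 356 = 0.01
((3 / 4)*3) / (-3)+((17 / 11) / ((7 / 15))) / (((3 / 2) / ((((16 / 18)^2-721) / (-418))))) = 15923981 / 5214132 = 3.05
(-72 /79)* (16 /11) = -1152 /869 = -1.33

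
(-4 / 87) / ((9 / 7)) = -28 / 783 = -0.04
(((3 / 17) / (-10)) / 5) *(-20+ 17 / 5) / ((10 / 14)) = 0.08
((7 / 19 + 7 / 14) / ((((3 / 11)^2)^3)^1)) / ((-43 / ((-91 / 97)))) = 1773332561 / 38515014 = 46.04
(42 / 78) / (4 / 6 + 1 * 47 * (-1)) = -21 / 1807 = -0.01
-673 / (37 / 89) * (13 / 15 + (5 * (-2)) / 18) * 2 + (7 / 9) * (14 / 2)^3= -410977 / 555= -740.50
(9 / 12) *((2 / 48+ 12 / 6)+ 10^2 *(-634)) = -1521551 / 32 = -47548.47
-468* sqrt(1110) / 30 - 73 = -78* sqrt(1110) / 5 - 73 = -592.74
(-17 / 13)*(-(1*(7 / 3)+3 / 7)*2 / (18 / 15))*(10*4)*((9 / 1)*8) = 1577600 / 91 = 17336.26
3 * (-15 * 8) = -360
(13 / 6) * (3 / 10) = 13 / 20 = 0.65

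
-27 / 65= -0.42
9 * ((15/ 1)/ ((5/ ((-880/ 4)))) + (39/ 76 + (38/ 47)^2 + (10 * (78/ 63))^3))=1926392709755/ 172752636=11151.16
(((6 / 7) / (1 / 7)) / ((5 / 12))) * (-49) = -705.60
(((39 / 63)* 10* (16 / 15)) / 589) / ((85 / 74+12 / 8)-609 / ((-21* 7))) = 15392 / 9324459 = 0.00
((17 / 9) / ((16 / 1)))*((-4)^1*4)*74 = -1258 / 9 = -139.78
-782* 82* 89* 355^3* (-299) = 76342584697125500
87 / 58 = 3 / 2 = 1.50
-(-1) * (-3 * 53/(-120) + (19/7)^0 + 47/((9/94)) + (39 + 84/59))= 11334463/21240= 533.64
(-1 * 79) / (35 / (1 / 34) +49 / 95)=-7505 / 113099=-0.07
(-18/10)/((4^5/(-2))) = 0.00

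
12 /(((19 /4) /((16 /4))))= 192 /19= 10.11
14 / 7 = 2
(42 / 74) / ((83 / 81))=1701 / 3071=0.55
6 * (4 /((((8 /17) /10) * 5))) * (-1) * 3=-306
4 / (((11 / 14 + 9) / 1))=56 / 137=0.41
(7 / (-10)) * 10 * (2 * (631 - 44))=-8218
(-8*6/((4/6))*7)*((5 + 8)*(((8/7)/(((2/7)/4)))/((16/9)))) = -58968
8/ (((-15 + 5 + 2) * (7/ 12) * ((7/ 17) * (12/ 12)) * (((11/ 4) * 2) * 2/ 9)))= -1836/ 539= -3.41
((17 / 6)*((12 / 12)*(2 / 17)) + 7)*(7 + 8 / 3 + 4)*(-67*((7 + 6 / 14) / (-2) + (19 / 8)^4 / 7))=-719920025 / 129024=-5579.74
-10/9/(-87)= 0.01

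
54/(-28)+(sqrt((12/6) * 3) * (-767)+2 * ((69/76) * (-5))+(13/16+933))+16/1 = 1997777/2128 - 767 * sqrt(6) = -939.95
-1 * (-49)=49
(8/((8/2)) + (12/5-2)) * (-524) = -6288/5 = -1257.60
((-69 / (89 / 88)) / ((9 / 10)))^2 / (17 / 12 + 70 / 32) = 6554521600 / 4110999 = 1594.39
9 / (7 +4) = 9 / 11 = 0.82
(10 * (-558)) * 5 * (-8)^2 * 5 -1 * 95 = -8928095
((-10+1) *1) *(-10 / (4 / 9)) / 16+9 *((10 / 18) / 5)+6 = 629 / 32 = 19.66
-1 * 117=-117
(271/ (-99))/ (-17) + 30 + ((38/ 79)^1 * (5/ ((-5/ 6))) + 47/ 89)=328998134/ 11833173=27.80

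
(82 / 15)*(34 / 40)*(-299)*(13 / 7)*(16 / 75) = -21673912 / 39375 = -550.45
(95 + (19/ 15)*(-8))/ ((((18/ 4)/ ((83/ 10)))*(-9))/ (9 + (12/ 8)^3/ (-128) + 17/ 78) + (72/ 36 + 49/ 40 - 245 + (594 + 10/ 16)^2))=99289030208/ 413383112775087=0.00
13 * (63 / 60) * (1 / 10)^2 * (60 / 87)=0.09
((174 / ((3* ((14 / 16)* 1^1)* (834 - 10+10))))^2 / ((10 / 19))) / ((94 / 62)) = 15851168 / 2002331835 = 0.01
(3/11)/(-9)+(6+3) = 296/33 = 8.97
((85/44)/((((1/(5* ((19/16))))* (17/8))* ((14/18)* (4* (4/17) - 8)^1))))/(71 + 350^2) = -1615/201343296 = -0.00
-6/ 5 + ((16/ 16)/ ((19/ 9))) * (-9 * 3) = -1329/ 95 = -13.99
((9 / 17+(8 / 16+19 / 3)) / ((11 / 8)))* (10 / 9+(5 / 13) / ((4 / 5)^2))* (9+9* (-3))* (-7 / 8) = 144.39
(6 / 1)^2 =36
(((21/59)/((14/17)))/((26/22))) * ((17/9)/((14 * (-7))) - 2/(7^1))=-50303/450996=-0.11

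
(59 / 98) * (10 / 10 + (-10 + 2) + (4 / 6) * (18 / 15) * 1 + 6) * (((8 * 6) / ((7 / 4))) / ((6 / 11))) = -10384 / 1715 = -6.05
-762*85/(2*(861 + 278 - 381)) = -32385/758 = -42.72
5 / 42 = 0.12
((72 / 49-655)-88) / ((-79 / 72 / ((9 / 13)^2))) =1253880 / 3871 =323.92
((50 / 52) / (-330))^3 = -125 / 5053029696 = -0.00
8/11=0.73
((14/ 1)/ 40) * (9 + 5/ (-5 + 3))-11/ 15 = 37/ 24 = 1.54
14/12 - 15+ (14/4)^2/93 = -1699/124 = -13.70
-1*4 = -4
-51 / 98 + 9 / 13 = 219 / 1274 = 0.17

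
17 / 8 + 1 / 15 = 263 / 120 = 2.19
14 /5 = 2.80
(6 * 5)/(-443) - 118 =-52304/443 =-118.07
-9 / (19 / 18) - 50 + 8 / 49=-54336 / 931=-58.36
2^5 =32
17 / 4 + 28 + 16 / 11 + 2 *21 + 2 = 3419 / 44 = 77.70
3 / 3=1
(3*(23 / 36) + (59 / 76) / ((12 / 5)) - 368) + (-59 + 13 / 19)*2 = -146647 / 304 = -482.39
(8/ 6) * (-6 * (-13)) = 104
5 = 5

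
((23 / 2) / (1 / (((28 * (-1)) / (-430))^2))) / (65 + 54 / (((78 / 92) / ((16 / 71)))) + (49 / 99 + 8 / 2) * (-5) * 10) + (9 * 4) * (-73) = -1613936891618658 / 614131158925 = -2628.00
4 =4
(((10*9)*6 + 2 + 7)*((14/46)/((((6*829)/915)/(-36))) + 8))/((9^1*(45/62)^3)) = 1658873940848/1737480375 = 954.76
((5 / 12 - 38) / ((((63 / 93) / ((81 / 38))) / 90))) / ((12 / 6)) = -5662305 / 1064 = -5321.72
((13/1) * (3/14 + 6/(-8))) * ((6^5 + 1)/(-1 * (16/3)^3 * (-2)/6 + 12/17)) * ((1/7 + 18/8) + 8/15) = -24442365519/7907648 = -3090.98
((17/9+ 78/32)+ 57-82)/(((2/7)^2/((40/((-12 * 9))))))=729365/7776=93.80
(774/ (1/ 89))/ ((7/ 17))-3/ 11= 12881661/ 77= 167294.30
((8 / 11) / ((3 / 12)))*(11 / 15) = 32 / 15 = 2.13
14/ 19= 0.74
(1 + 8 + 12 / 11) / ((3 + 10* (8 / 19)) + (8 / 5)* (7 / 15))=158175 / 124729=1.27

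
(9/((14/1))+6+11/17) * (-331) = -574285/238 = -2412.96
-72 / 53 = -1.36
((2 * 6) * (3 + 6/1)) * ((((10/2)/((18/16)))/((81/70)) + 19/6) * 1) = 20434/27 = 756.81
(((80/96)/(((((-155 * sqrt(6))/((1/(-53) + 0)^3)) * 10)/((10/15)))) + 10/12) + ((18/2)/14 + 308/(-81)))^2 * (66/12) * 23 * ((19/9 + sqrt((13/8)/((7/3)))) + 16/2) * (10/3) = 253 * (-121748633060 + 21 * sqrt(6))^2 * (9 * sqrt(546) + 2548)/414148893671280429103680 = 24976.62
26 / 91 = 2 / 7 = 0.29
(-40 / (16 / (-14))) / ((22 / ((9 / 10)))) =63 / 44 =1.43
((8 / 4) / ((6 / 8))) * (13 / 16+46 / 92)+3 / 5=41 / 10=4.10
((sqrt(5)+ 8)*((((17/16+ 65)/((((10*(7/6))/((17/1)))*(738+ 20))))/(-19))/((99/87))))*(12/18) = -74443/2376330-74443*sqrt(5)/19010640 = -0.04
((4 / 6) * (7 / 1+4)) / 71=0.10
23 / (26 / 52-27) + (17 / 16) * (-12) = -2887 / 212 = -13.62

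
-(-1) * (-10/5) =-2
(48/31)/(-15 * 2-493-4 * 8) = -16/5735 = -0.00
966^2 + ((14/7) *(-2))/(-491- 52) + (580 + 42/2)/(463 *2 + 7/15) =7041666380809/7546071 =933156.66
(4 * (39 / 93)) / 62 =26 / 961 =0.03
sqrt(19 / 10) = sqrt(190) / 10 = 1.38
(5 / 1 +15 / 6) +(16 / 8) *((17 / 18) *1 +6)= 385 / 18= 21.39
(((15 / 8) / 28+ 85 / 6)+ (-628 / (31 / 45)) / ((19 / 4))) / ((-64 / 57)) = 70329095 / 444416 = 158.25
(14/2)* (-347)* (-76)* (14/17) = 2584456/17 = 152026.82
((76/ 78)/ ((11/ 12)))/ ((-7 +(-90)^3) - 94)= -152/ 104261443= -0.00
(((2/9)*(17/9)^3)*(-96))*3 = -431.32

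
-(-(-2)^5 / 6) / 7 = -0.76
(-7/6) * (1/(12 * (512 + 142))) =-7/47088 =-0.00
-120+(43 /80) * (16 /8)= -4757 /40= -118.92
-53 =-53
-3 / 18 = -0.17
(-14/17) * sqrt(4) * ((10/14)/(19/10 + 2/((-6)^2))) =-225/374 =-0.60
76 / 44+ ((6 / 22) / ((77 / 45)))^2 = 1257386 / 717409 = 1.75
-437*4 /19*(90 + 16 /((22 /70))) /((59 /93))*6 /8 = -9946350 /649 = -15325.65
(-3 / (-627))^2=1 / 43681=0.00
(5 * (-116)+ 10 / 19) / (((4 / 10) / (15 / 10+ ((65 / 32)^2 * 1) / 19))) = -919582725 / 369664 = -2487.62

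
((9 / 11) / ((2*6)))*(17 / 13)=51 / 572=0.09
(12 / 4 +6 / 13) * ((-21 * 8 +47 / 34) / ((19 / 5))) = -1274625 / 8398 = -151.78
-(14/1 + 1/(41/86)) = -660/41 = -16.10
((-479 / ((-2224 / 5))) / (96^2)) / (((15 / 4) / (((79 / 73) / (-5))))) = -37841 / 5610885120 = -0.00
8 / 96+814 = 9769 / 12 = 814.08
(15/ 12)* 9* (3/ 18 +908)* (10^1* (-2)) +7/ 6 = -613009/ 3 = -204336.33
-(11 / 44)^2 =-1 / 16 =-0.06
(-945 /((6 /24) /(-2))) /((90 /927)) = 77868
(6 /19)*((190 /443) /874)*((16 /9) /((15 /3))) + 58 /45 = 1.29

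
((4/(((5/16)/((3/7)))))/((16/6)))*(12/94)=432/1645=0.26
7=7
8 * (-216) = -1728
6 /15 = 2 /5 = 0.40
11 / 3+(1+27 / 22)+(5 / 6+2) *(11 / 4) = 3613 / 264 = 13.69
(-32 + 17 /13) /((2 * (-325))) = 0.05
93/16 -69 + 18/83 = -83625/1328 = -62.97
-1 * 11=-11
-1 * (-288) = 288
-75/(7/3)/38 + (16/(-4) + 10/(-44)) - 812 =-1195378/1463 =-817.07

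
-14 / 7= -2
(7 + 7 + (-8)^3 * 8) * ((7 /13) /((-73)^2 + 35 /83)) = -91217 /221171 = -0.41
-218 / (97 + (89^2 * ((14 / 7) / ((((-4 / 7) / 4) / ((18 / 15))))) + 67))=545 / 332272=0.00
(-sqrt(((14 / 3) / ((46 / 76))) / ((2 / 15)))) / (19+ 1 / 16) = -16 * sqrt(30590) / 7015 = -0.40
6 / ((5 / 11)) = 13.20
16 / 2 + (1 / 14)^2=1569 / 196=8.01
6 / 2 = 3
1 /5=0.20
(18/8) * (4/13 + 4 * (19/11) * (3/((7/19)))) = 127404/1001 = 127.28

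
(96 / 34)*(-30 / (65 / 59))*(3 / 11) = -50976 / 2431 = -20.97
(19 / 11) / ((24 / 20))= 95 / 66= 1.44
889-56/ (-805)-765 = 14268/ 115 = 124.07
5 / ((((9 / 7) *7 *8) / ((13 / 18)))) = 65 / 1296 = 0.05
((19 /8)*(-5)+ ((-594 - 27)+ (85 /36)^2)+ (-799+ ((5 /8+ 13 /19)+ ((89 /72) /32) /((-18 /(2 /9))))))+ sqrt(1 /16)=-5051927915 /3545856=-1424.74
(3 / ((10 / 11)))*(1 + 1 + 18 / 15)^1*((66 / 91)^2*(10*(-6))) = -13799808 / 41405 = -333.29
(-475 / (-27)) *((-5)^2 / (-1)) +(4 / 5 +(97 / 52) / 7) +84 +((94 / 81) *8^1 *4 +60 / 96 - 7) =-95524483 / 294840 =-323.99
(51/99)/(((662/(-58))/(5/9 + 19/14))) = -118813/1376298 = -0.09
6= 6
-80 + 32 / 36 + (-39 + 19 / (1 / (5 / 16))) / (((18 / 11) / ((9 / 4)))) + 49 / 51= -2420803 / 19584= -123.61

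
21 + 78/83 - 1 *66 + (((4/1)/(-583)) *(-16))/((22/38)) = -23351413/532279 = -43.87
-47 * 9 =-423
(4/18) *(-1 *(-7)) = 14/9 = 1.56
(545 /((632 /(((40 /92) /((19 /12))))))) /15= 545 /34523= 0.02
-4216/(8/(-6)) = 3162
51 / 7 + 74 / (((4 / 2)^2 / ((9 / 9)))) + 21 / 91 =4735 / 182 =26.02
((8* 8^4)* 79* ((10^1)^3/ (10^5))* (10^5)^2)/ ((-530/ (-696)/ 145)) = 2612487782400000000/ 53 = 49292222309433962.26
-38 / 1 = -38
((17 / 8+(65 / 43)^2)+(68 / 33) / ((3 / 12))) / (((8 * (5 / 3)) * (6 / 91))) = 562026283 / 39050880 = 14.39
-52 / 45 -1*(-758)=34058 / 45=756.84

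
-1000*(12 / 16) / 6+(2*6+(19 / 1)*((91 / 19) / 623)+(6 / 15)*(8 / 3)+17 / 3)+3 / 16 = -105.93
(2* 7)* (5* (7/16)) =245/8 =30.62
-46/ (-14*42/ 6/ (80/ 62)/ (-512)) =-471040/ 1519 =-310.10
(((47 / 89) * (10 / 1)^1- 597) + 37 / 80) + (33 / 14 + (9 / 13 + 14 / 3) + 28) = -1079837371 / 1943760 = -555.54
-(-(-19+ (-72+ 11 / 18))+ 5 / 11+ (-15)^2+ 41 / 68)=-2130317 / 6732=-316.45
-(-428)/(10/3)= 642/5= 128.40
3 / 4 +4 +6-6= 19 / 4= 4.75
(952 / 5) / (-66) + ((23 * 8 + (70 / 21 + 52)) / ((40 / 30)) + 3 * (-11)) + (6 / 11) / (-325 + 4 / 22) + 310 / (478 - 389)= 1715130389 / 11659890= 147.10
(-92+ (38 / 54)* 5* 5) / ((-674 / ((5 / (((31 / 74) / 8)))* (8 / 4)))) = 5946640 / 282069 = 21.08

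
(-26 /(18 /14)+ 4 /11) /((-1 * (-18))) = -983 /891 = -1.10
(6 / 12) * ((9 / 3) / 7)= 3 / 14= 0.21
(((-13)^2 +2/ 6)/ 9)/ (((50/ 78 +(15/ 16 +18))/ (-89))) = -9404096/ 109953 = -85.53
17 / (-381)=-17 / 381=-0.04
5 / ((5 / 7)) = 7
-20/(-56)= 5/14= 0.36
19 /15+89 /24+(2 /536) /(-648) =4319887 /868320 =4.97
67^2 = 4489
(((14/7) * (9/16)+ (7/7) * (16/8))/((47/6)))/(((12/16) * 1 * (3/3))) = 25/47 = 0.53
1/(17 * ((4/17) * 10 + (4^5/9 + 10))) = 9/19298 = 0.00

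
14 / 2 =7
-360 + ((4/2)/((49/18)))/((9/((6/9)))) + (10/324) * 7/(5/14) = -1426223/3969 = -359.34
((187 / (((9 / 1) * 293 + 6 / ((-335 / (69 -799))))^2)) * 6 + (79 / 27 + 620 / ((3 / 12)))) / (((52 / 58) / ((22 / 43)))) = 74910301034829931 / 52868729747925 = 1416.91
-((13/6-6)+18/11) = 145/66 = 2.20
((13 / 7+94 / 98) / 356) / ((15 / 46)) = 529 / 21805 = 0.02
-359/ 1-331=-690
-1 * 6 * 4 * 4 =-96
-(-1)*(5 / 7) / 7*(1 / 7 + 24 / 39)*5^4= 215625 / 4459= 48.36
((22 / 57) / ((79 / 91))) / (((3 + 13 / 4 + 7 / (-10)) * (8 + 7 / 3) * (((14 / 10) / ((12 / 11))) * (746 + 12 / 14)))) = 18200 / 2250192629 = 0.00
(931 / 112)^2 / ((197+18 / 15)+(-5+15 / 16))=88445 / 248496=0.36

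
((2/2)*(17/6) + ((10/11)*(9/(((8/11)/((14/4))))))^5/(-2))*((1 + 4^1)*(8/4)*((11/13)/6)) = -511725061846295/7667712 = -66737647.66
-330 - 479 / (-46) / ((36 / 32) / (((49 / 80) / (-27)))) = -330.21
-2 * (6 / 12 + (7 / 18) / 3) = -34 / 27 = -1.26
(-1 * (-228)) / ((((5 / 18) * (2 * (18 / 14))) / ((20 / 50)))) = 3192 / 25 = 127.68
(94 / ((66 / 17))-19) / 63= 172 / 2079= 0.08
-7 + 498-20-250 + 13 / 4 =897 / 4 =224.25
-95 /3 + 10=-65 /3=-21.67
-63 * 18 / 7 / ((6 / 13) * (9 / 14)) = -546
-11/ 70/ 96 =-11/ 6720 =-0.00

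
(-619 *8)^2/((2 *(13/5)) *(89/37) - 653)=-38286.67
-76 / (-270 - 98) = 0.21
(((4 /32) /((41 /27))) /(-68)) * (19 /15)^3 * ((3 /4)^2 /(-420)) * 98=144039 /446080000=0.00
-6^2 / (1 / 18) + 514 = -134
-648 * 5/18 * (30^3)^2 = -131220000000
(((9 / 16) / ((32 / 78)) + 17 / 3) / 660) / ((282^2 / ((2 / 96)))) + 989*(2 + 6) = 7912.00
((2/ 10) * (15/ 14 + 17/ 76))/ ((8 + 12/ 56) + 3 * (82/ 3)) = 689/ 239970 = 0.00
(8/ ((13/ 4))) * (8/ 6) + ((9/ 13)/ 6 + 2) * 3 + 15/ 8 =3589/ 312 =11.50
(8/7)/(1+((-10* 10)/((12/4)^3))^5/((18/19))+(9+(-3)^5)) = -1033121304/875627605853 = -0.00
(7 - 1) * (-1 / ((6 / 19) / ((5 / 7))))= -95 / 7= -13.57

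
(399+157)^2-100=309036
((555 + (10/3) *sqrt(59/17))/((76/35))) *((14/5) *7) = 5065.66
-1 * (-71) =71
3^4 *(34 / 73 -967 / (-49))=5852817 / 3577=1636.24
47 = 47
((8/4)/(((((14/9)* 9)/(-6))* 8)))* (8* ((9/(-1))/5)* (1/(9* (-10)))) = -3/175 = -0.02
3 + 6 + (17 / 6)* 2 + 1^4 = 47 / 3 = 15.67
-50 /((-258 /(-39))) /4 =-325 /172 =-1.89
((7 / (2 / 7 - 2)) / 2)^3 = -117649 / 13824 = -8.51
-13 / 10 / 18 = -13 / 180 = -0.07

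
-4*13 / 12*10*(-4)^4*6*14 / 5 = -186368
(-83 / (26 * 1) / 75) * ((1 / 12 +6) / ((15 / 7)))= -42413 / 351000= -0.12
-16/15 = -1.07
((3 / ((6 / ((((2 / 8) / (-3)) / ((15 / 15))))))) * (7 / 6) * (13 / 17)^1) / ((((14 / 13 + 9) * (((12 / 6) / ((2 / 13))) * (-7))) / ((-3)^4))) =0.00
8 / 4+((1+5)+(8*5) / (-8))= 3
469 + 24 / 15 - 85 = 1928 / 5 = 385.60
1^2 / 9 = 1 / 9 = 0.11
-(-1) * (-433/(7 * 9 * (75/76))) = -32908/4725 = -6.96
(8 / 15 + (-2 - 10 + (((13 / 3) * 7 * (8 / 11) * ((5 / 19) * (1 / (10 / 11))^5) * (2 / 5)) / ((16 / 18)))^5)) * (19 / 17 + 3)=21236966824066370557756249393332053 / 3946282781250000000000000000000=5381.51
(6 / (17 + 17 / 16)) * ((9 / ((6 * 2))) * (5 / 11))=360 / 3179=0.11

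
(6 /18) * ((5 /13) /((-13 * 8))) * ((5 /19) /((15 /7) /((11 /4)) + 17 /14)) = -1925 /11829324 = -0.00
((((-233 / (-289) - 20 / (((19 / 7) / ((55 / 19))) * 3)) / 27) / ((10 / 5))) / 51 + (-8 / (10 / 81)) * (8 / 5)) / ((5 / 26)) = -539.15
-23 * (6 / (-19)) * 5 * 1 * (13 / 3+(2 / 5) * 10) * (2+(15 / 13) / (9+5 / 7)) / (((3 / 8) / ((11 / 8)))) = 59233625 / 25194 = 2351.10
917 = 917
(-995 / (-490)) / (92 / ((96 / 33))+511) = 796 / 212709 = 0.00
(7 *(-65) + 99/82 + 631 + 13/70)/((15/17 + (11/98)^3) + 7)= 581858743368/25859182775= 22.50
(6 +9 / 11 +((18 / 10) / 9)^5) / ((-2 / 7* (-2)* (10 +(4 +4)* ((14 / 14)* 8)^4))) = 820351 / 2253487500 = 0.00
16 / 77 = 0.21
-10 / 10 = -1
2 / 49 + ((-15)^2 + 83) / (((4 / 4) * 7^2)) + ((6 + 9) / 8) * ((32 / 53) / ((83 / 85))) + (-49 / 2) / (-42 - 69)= 368778979 / 47852322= 7.71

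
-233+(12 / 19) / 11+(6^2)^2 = 222179 / 209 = 1063.06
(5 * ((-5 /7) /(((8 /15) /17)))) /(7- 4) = -2125 /56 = -37.95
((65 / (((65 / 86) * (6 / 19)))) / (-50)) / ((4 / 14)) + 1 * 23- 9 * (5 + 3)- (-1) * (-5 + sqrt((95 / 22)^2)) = -226859 / 3300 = -68.75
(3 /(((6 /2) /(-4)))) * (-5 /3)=20 /3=6.67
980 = 980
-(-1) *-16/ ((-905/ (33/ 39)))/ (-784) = -11/ 576485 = -0.00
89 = 89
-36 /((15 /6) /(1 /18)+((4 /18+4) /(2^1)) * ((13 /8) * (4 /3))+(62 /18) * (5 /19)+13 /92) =-1699056 /2389147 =-0.71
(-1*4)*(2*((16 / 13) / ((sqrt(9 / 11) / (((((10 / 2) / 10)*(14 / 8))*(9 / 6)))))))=-56*sqrt(11) / 13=-14.29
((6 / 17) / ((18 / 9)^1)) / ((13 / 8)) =24 / 221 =0.11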